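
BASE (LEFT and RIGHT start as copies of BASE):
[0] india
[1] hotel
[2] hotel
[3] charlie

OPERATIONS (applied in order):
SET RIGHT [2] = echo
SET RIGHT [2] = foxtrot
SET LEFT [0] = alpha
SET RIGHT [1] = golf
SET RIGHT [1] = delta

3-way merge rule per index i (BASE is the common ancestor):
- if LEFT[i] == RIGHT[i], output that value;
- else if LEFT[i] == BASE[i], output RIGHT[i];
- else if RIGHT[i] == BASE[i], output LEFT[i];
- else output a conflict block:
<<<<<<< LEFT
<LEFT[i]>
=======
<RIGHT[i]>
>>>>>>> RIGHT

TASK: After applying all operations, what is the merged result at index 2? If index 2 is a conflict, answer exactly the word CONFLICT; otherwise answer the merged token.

Final LEFT:  [alpha, hotel, hotel, charlie]
Final RIGHT: [india, delta, foxtrot, charlie]
i=0: L=alpha, R=india=BASE -> take LEFT -> alpha
i=1: L=hotel=BASE, R=delta -> take RIGHT -> delta
i=2: L=hotel=BASE, R=foxtrot -> take RIGHT -> foxtrot
i=3: L=charlie R=charlie -> agree -> charlie
Index 2 -> foxtrot

Answer: foxtrot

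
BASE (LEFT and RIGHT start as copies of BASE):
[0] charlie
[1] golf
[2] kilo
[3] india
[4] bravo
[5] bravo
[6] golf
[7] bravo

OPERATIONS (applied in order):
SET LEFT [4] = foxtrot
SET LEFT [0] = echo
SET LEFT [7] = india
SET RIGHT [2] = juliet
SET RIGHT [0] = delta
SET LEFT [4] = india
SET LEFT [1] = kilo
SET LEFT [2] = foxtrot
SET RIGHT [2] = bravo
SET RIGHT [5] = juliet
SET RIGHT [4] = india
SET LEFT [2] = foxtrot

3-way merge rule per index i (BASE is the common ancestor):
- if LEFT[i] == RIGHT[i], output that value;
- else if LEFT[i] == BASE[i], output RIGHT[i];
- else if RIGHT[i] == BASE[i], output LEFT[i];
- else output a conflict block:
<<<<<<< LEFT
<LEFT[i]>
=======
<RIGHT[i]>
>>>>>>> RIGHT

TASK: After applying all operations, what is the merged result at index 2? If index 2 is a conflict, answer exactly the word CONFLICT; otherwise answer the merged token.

Final LEFT:  [echo, kilo, foxtrot, india, india, bravo, golf, india]
Final RIGHT: [delta, golf, bravo, india, india, juliet, golf, bravo]
i=0: BASE=charlie L=echo R=delta all differ -> CONFLICT
i=1: L=kilo, R=golf=BASE -> take LEFT -> kilo
i=2: BASE=kilo L=foxtrot R=bravo all differ -> CONFLICT
i=3: L=india R=india -> agree -> india
i=4: L=india R=india -> agree -> india
i=5: L=bravo=BASE, R=juliet -> take RIGHT -> juliet
i=6: L=golf R=golf -> agree -> golf
i=7: L=india, R=bravo=BASE -> take LEFT -> india
Index 2 -> CONFLICT

Answer: CONFLICT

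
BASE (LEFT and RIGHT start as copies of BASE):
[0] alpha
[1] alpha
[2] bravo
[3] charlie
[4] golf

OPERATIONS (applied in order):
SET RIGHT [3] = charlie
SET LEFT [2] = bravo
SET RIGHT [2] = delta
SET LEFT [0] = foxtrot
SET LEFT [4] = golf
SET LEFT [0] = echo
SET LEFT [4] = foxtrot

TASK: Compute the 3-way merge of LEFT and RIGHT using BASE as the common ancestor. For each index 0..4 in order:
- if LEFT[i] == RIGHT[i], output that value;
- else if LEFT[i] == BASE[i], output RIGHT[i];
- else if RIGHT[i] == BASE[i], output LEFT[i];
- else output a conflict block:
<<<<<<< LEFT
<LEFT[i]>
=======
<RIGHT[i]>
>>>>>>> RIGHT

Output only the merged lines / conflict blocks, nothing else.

Final LEFT:  [echo, alpha, bravo, charlie, foxtrot]
Final RIGHT: [alpha, alpha, delta, charlie, golf]
i=0: L=echo, R=alpha=BASE -> take LEFT -> echo
i=1: L=alpha R=alpha -> agree -> alpha
i=2: L=bravo=BASE, R=delta -> take RIGHT -> delta
i=3: L=charlie R=charlie -> agree -> charlie
i=4: L=foxtrot, R=golf=BASE -> take LEFT -> foxtrot

Answer: echo
alpha
delta
charlie
foxtrot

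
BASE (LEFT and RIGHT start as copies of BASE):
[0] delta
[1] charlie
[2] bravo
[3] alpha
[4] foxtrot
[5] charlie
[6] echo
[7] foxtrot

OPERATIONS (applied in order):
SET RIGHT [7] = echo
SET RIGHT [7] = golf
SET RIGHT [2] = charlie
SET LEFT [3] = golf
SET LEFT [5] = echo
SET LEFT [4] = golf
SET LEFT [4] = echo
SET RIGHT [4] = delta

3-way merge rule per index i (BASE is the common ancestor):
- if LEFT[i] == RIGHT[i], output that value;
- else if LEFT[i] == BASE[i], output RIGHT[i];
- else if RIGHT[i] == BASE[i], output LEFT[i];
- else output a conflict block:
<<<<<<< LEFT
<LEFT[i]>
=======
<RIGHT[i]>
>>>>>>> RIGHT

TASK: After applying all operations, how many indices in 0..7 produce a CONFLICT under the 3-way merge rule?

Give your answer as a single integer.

Final LEFT:  [delta, charlie, bravo, golf, echo, echo, echo, foxtrot]
Final RIGHT: [delta, charlie, charlie, alpha, delta, charlie, echo, golf]
i=0: L=delta R=delta -> agree -> delta
i=1: L=charlie R=charlie -> agree -> charlie
i=2: L=bravo=BASE, R=charlie -> take RIGHT -> charlie
i=3: L=golf, R=alpha=BASE -> take LEFT -> golf
i=4: BASE=foxtrot L=echo R=delta all differ -> CONFLICT
i=5: L=echo, R=charlie=BASE -> take LEFT -> echo
i=6: L=echo R=echo -> agree -> echo
i=7: L=foxtrot=BASE, R=golf -> take RIGHT -> golf
Conflict count: 1

Answer: 1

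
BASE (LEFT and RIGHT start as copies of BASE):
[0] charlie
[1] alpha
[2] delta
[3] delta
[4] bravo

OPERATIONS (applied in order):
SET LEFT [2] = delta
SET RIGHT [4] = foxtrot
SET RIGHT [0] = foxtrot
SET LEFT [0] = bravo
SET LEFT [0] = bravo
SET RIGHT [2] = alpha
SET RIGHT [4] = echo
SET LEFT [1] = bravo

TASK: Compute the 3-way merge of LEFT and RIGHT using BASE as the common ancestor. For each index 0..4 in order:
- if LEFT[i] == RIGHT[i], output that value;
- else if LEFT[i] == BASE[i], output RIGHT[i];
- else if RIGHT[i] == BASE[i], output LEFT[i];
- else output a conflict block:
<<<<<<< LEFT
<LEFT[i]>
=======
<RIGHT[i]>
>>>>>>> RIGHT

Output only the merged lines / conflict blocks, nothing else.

Answer: <<<<<<< LEFT
bravo
=======
foxtrot
>>>>>>> RIGHT
bravo
alpha
delta
echo

Derivation:
Final LEFT:  [bravo, bravo, delta, delta, bravo]
Final RIGHT: [foxtrot, alpha, alpha, delta, echo]
i=0: BASE=charlie L=bravo R=foxtrot all differ -> CONFLICT
i=1: L=bravo, R=alpha=BASE -> take LEFT -> bravo
i=2: L=delta=BASE, R=alpha -> take RIGHT -> alpha
i=3: L=delta R=delta -> agree -> delta
i=4: L=bravo=BASE, R=echo -> take RIGHT -> echo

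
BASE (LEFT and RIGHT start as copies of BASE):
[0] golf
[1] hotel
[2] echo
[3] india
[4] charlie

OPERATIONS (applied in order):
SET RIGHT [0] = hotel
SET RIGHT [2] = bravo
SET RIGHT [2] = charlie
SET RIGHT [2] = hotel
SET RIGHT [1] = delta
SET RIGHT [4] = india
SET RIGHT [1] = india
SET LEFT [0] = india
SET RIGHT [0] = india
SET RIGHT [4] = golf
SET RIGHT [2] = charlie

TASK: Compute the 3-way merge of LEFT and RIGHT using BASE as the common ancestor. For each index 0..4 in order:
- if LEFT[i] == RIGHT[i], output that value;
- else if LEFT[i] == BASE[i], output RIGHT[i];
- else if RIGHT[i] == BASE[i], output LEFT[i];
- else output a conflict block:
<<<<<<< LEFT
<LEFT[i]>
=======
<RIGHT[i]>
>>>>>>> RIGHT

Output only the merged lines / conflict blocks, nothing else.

Final LEFT:  [india, hotel, echo, india, charlie]
Final RIGHT: [india, india, charlie, india, golf]
i=0: L=india R=india -> agree -> india
i=1: L=hotel=BASE, R=india -> take RIGHT -> india
i=2: L=echo=BASE, R=charlie -> take RIGHT -> charlie
i=3: L=india R=india -> agree -> india
i=4: L=charlie=BASE, R=golf -> take RIGHT -> golf

Answer: india
india
charlie
india
golf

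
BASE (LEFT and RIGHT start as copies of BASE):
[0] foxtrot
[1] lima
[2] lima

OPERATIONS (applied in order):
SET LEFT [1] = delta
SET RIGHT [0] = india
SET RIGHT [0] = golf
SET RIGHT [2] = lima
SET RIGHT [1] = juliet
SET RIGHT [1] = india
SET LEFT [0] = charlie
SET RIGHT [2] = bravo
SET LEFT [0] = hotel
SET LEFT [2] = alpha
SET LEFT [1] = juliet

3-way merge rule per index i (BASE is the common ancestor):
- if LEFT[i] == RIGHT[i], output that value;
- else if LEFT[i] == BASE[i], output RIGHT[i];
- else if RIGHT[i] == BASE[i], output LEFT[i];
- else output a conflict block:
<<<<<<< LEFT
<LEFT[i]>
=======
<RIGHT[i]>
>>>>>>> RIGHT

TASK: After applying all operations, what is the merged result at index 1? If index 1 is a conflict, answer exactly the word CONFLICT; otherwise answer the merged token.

Answer: CONFLICT

Derivation:
Final LEFT:  [hotel, juliet, alpha]
Final RIGHT: [golf, india, bravo]
i=0: BASE=foxtrot L=hotel R=golf all differ -> CONFLICT
i=1: BASE=lima L=juliet R=india all differ -> CONFLICT
i=2: BASE=lima L=alpha R=bravo all differ -> CONFLICT
Index 1 -> CONFLICT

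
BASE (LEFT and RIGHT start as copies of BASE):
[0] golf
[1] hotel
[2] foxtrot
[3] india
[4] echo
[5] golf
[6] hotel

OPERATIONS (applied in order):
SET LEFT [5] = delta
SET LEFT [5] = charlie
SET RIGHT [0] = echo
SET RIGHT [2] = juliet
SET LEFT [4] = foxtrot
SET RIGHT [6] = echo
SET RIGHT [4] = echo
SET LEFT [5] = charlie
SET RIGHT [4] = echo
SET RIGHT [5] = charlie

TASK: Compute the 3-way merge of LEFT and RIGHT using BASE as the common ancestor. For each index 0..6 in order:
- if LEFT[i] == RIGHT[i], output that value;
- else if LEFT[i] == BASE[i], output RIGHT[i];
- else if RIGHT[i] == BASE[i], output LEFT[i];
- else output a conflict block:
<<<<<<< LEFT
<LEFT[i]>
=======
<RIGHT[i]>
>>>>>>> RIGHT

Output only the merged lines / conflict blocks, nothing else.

Final LEFT:  [golf, hotel, foxtrot, india, foxtrot, charlie, hotel]
Final RIGHT: [echo, hotel, juliet, india, echo, charlie, echo]
i=0: L=golf=BASE, R=echo -> take RIGHT -> echo
i=1: L=hotel R=hotel -> agree -> hotel
i=2: L=foxtrot=BASE, R=juliet -> take RIGHT -> juliet
i=3: L=india R=india -> agree -> india
i=4: L=foxtrot, R=echo=BASE -> take LEFT -> foxtrot
i=5: L=charlie R=charlie -> agree -> charlie
i=6: L=hotel=BASE, R=echo -> take RIGHT -> echo

Answer: echo
hotel
juliet
india
foxtrot
charlie
echo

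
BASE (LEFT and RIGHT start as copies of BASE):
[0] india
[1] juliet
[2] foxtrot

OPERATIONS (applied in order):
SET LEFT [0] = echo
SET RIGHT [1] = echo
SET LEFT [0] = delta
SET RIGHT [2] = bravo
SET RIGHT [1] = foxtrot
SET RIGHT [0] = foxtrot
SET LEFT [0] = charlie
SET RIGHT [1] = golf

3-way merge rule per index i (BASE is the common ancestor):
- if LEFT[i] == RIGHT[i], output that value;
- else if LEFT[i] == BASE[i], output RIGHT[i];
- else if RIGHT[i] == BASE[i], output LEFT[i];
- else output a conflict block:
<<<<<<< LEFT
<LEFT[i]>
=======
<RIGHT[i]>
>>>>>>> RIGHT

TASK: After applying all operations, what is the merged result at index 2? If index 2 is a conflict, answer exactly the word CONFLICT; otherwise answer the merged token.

Answer: bravo

Derivation:
Final LEFT:  [charlie, juliet, foxtrot]
Final RIGHT: [foxtrot, golf, bravo]
i=0: BASE=india L=charlie R=foxtrot all differ -> CONFLICT
i=1: L=juliet=BASE, R=golf -> take RIGHT -> golf
i=2: L=foxtrot=BASE, R=bravo -> take RIGHT -> bravo
Index 2 -> bravo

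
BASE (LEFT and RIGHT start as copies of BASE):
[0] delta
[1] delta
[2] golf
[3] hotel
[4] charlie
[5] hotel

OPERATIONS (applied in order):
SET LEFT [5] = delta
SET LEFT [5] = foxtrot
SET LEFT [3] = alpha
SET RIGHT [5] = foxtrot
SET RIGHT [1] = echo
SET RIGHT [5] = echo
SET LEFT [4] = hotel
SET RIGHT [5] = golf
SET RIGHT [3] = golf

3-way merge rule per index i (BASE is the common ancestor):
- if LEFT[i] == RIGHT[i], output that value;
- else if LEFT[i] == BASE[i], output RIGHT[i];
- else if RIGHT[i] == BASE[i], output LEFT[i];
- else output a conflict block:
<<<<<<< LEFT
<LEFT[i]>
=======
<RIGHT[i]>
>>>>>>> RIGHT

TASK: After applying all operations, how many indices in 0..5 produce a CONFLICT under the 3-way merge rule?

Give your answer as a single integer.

Final LEFT:  [delta, delta, golf, alpha, hotel, foxtrot]
Final RIGHT: [delta, echo, golf, golf, charlie, golf]
i=0: L=delta R=delta -> agree -> delta
i=1: L=delta=BASE, R=echo -> take RIGHT -> echo
i=2: L=golf R=golf -> agree -> golf
i=3: BASE=hotel L=alpha R=golf all differ -> CONFLICT
i=4: L=hotel, R=charlie=BASE -> take LEFT -> hotel
i=5: BASE=hotel L=foxtrot R=golf all differ -> CONFLICT
Conflict count: 2

Answer: 2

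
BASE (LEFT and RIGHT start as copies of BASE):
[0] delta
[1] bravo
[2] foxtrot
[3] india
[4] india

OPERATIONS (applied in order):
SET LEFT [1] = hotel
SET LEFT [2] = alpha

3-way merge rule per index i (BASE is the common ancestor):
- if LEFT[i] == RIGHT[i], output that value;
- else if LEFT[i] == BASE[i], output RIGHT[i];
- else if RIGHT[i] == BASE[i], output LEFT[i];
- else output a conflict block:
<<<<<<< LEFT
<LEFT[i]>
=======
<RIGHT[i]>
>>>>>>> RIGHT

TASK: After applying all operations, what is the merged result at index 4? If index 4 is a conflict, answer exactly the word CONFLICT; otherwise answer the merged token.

Final LEFT:  [delta, hotel, alpha, india, india]
Final RIGHT: [delta, bravo, foxtrot, india, india]
i=0: L=delta R=delta -> agree -> delta
i=1: L=hotel, R=bravo=BASE -> take LEFT -> hotel
i=2: L=alpha, R=foxtrot=BASE -> take LEFT -> alpha
i=3: L=india R=india -> agree -> india
i=4: L=india R=india -> agree -> india
Index 4 -> india

Answer: india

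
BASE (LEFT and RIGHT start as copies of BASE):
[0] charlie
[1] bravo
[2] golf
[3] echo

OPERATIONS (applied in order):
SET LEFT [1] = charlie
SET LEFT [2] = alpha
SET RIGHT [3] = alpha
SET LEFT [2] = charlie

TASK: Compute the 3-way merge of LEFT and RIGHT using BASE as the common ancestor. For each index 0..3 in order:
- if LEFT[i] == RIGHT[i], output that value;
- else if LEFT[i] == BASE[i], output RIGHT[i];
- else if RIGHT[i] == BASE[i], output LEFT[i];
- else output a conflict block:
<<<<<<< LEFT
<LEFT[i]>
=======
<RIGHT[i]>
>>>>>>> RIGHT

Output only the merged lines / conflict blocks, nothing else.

Answer: charlie
charlie
charlie
alpha

Derivation:
Final LEFT:  [charlie, charlie, charlie, echo]
Final RIGHT: [charlie, bravo, golf, alpha]
i=0: L=charlie R=charlie -> agree -> charlie
i=1: L=charlie, R=bravo=BASE -> take LEFT -> charlie
i=2: L=charlie, R=golf=BASE -> take LEFT -> charlie
i=3: L=echo=BASE, R=alpha -> take RIGHT -> alpha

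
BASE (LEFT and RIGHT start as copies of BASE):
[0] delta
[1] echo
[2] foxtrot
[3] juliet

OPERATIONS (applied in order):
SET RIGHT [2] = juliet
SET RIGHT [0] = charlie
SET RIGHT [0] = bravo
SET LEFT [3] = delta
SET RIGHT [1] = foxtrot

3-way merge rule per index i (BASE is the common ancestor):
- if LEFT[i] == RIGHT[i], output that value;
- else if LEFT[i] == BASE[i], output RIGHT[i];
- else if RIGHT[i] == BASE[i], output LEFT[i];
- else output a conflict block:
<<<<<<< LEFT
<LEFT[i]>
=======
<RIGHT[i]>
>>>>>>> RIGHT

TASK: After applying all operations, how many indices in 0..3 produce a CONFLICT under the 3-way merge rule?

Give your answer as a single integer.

Answer: 0

Derivation:
Final LEFT:  [delta, echo, foxtrot, delta]
Final RIGHT: [bravo, foxtrot, juliet, juliet]
i=0: L=delta=BASE, R=bravo -> take RIGHT -> bravo
i=1: L=echo=BASE, R=foxtrot -> take RIGHT -> foxtrot
i=2: L=foxtrot=BASE, R=juliet -> take RIGHT -> juliet
i=3: L=delta, R=juliet=BASE -> take LEFT -> delta
Conflict count: 0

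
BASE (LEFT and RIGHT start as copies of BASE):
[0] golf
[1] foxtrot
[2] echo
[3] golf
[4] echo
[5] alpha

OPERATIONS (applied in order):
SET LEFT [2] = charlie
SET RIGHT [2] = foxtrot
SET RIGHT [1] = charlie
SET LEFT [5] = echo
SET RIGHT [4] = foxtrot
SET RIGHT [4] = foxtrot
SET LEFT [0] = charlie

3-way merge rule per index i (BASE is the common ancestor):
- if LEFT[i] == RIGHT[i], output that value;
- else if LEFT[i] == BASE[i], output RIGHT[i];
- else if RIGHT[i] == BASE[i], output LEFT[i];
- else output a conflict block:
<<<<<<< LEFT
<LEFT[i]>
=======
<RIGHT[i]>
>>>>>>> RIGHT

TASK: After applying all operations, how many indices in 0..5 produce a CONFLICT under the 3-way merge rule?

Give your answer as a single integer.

Answer: 1

Derivation:
Final LEFT:  [charlie, foxtrot, charlie, golf, echo, echo]
Final RIGHT: [golf, charlie, foxtrot, golf, foxtrot, alpha]
i=0: L=charlie, R=golf=BASE -> take LEFT -> charlie
i=1: L=foxtrot=BASE, R=charlie -> take RIGHT -> charlie
i=2: BASE=echo L=charlie R=foxtrot all differ -> CONFLICT
i=3: L=golf R=golf -> agree -> golf
i=4: L=echo=BASE, R=foxtrot -> take RIGHT -> foxtrot
i=5: L=echo, R=alpha=BASE -> take LEFT -> echo
Conflict count: 1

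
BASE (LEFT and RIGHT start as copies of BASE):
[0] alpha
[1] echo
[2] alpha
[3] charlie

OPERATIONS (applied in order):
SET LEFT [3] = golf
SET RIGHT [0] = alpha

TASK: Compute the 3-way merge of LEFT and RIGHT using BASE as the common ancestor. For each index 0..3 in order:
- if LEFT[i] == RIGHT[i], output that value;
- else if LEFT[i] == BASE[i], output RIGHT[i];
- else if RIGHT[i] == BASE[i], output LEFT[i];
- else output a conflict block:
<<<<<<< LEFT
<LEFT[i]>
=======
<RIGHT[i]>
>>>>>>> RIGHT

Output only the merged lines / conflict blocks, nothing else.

Answer: alpha
echo
alpha
golf

Derivation:
Final LEFT:  [alpha, echo, alpha, golf]
Final RIGHT: [alpha, echo, alpha, charlie]
i=0: L=alpha R=alpha -> agree -> alpha
i=1: L=echo R=echo -> agree -> echo
i=2: L=alpha R=alpha -> agree -> alpha
i=3: L=golf, R=charlie=BASE -> take LEFT -> golf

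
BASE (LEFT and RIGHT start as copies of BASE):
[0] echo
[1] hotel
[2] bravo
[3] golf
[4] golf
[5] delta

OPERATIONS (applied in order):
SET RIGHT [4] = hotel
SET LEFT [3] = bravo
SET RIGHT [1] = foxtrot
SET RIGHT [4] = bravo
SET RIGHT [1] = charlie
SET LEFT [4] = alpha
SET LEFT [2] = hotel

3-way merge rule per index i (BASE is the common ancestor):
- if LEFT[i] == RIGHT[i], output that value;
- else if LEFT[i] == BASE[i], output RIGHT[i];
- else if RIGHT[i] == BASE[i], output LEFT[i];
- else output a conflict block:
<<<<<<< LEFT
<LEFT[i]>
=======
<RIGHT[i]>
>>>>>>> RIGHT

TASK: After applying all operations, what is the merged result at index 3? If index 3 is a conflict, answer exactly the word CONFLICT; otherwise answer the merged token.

Answer: bravo

Derivation:
Final LEFT:  [echo, hotel, hotel, bravo, alpha, delta]
Final RIGHT: [echo, charlie, bravo, golf, bravo, delta]
i=0: L=echo R=echo -> agree -> echo
i=1: L=hotel=BASE, R=charlie -> take RIGHT -> charlie
i=2: L=hotel, R=bravo=BASE -> take LEFT -> hotel
i=3: L=bravo, R=golf=BASE -> take LEFT -> bravo
i=4: BASE=golf L=alpha R=bravo all differ -> CONFLICT
i=5: L=delta R=delta -> agree -> delta
Index 3 -> bravo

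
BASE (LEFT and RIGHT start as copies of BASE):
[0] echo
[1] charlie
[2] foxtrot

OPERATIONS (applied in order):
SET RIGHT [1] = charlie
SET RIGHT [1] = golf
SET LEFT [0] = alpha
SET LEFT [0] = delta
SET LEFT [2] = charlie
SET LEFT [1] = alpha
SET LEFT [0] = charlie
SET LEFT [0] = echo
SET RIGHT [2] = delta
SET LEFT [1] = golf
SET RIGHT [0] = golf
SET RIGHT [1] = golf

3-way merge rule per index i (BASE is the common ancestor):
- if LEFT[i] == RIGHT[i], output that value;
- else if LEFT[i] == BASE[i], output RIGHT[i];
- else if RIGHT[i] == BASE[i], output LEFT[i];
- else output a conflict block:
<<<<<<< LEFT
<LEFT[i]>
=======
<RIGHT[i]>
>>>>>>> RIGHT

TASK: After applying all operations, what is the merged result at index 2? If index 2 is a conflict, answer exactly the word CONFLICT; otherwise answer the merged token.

Answer: CONFLICT

Derivation:
Final LEFT:  [echo, golf, charlie]
Final RIGHT: [golf, golf, delta]
i=0: L=echo=BASE, R=golf -> take RIGHT -> golf
i=1: L=golf R=golf -> agree -> golf
i=2: BASE=foxtrot L=charlie R=delta all differ -> CONFLICT
Index 2 -> CONFLICT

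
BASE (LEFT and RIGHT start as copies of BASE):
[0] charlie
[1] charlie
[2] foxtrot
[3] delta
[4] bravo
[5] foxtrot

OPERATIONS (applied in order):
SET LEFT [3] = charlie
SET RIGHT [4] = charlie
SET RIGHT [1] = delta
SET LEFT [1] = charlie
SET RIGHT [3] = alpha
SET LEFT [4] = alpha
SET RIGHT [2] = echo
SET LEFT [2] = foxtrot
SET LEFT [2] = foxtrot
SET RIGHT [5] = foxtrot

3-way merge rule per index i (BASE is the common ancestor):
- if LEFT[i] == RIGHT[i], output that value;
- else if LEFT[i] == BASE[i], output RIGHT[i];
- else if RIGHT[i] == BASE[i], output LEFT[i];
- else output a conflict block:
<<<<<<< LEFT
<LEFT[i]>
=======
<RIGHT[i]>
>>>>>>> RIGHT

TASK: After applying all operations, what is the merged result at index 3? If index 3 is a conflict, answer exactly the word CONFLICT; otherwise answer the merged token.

Answer: CONFLICT

Derivation:
Final LEFT:  [charlie, charlie, foxtrot, charlie, alpha, foxtrot]
Final RIGHT: [charlie, delta, echo, alpha, charlie, foxtrot]
i=0: L=charlie R=charlie -> agree -> charlie
i=1: L=charlie=BASE, R=delta -> take RIGHT -> delta
i=2: L=foxtrot=BASE, R=echo -> take RIGHT -> echo
i=3: BASE=delta L=charlie R=alpha all differ -> CONFLICT
i=4: BASE=bravo L=alpha R=charlie all differ -> CONFLICT
i=5: L=foxtrot R=foxtrot -> agree -> foxtrot
Index 3 -> CONFLICT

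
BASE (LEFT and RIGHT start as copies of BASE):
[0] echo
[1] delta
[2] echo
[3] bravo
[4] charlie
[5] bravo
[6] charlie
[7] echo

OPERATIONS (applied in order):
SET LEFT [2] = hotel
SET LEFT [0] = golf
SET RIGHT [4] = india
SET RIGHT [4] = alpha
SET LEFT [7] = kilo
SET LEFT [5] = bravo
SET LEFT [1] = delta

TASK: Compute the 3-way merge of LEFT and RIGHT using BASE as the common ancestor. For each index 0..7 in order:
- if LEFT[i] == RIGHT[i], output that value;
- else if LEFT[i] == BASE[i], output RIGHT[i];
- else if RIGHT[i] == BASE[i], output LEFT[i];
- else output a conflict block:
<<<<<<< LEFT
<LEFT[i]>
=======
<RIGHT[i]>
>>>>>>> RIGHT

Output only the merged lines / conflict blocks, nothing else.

Answer: golf
delta
hotel
bravo
alpha
bravo
charlie
kilo

Derivation:
Final LEFT:  [golf, delta, hotel, bravo, charlie, bravo, charlie, kilo]
Final RIGHT: [echo, delta, echo, bravo, alpha, bravo, charlie, echo]
i=0: L=golf, R=echo=BASE -> take LEFT -> golf
i=1: L=delta R=delta -> agree -> delta
i=2: L=hotel, R=echo=BASE -> take LEFT -> hotel
i=3: L=bravo R=bravo -> agree -> bravo
i=4: L=charlie=BASE, R=alpha -> take RIGHT -> alpha
i=5: L=bravo R=bravo -> agree -> bravo
i=6: L=charlie R=charlie -> agree -> charlie
i=7: L=kilo, R=echo=BASE -> take LEFT -> kilo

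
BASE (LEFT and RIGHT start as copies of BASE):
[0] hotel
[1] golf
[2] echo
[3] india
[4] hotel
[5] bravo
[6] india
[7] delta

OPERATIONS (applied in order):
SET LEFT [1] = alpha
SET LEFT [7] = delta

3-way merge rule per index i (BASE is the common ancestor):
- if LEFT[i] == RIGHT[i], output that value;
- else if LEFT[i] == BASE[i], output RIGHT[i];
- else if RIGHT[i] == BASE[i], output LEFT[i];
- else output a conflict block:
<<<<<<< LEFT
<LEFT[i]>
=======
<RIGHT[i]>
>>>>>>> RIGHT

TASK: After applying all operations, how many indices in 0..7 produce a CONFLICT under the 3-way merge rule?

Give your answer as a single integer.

Answer: 0

Derivation:
Final LEFT:  [hotel, alpha, echo, india, hotel, bravo, india, delta]
Final RIGHT: [hotel, golf, echo, india, hotel, bravo, india, delta]
i=0: L=hotel R=hotel -> agree -> hotel
i=1: L=alpha, R=golf=BASE -> take LEFT -> alpha
i=2: L=echo R=echo -> agree -> echo
i=3: L=india R=india -> agree -> india
i=4: L=hotel R=hotel -> agree -> hotel
i=5: L=bravo R=bravo -> agree -> bravo
i=6: L=india R=india -> agree -> india
i=7: L=delta R=delta -> agree -> delta
Conflict count: 0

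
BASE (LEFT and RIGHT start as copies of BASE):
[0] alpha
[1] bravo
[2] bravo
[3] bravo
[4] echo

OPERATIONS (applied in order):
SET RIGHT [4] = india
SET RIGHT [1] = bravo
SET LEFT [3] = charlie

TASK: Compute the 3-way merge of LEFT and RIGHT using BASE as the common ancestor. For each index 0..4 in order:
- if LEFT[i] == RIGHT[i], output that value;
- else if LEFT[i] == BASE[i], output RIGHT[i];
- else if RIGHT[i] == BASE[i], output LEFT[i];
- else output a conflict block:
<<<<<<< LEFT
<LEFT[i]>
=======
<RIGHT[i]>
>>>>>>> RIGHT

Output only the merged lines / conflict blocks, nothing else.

Final LEFT:  [alpha, bravo, bravo, charlie, echo]
Final RIGHT: [alpha, bravo, bravo, bravo, india]
i=0: L=alpha R=alpha -> agree -> alpha
i=1: L=bravo R=bravo -> agree -> bravo
i=2: L=bravo R=bravo -> agree -> bravo
i=3: L=charlie, R=bravo=BASE -> take LEFT -> charlie
i=4: L=echo=BASE, R=india -> take RIGHT -> india

Answer: alpha
bravo
bravo
charlie
india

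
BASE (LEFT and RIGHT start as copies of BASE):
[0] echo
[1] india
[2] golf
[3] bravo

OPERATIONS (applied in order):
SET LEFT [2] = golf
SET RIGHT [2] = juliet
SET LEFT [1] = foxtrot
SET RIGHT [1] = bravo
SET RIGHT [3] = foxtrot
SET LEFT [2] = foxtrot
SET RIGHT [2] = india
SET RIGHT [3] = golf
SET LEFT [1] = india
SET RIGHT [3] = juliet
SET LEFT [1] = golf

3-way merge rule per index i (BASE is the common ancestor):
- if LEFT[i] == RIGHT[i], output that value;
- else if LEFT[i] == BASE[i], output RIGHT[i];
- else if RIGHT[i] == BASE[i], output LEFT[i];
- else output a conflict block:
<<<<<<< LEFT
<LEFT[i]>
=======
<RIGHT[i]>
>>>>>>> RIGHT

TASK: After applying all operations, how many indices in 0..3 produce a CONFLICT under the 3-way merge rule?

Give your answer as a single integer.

Answer: 2

Derivation:
Final LEFT:  [echo, golf, foxtrot, bravo]
Final RIGHT: [echo, bravo, india, juliet]
i=0: L=echo R=echo -> agree -> echo
i=1: BASE=india L=golf R=bravo all differ -> CONFLICT
i=2: BASE=golf L=foxtrot R=india all differ -> CONFLICT
i=3: L=bravo=BASE, R=juliet -> take RIGHT -> juliet
Conflict count: 2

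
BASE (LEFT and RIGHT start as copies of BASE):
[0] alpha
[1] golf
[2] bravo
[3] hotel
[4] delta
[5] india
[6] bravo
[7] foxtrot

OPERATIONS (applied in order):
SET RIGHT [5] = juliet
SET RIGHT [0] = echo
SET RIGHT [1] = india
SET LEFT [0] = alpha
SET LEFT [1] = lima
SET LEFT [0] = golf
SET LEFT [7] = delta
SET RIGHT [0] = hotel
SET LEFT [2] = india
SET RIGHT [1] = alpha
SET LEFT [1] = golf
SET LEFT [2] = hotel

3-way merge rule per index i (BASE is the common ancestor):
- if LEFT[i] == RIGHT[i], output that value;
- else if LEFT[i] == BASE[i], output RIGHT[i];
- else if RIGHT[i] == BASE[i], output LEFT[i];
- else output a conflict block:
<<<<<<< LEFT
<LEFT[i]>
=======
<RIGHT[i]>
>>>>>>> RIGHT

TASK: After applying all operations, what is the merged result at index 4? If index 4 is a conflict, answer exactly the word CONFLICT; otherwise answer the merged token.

Answer: delta

Derivation:
Final LEFT:  [golf, golf, hotel, hotel, delta, india, bravo, delta]
Final RIGHT: [hotel, alpha, bravo, hotel, delta, juliet, bravo, foxtrot]
i=0: BASE=alpha L=golf R=hotel all differ -> CONFLICT
i=1: L=golf=BASE, R=alpha -> take RIGHT -> alpha
i=2: L=hotel, R=bravo=BASE -> take LEFT -> hotel
i=3: L=hotel R=hotel -> agree -> hotel
i=4: L=delta R=delta -> agree -> delta
i=5: L=india=BASE, R=juliet -> take RIGHT -> juliet
i=6: L=bravo R=bravo -> agree -> bravo
i=7: L=delta, R=foxtrot=BASE -> take LEFT -> delta
Index 4 -> delta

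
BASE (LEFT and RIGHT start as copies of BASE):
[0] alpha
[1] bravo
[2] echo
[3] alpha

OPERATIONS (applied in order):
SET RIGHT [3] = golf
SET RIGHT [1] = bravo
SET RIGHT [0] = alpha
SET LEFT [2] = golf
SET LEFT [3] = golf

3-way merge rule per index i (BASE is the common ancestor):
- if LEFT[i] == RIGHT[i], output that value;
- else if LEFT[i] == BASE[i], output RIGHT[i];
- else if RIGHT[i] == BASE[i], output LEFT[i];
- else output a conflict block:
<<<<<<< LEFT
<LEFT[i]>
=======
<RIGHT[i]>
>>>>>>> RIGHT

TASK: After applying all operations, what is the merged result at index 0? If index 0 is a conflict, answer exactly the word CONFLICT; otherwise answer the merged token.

Answer: alpha

Derivation:
Final LEFT:  [alpha, bravo, golf, golf]
Final RIGHT: [alpha, bravo, echo, golf]
i=0: L=alpha R=alpha -> agree -> alpha
i=1: L=bravo R=bravo -> agree -> bravo
i=2: L=golf, R=echo=BASE -> take LEFT -> golf
i=3: L=golf R=golf -> agree -> golf
Index 0 -> alpha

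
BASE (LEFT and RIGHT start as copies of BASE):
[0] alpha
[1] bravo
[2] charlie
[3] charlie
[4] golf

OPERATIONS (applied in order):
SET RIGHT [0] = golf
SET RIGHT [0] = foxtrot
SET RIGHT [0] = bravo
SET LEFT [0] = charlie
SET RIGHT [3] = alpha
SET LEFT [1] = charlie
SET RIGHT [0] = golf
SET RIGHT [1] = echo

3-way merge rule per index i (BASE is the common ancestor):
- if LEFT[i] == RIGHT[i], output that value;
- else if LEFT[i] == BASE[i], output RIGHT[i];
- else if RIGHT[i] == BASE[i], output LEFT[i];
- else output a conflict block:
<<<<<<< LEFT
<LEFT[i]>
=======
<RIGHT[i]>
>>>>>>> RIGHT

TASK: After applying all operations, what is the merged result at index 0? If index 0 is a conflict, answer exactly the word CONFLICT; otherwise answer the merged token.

Answer: CONFLICT

Derivation:
Final LEFT:  [charlie, charlie, charlie, charlie, golf]
Final RIGHT: [golf, echo, charlie, alpha, golf]
i=0: BASE=alpha L=charlie R=golf all differ -> CONFLICT
i=1: BASE=bravo L=charlie R=echo all differ -> CONFLICT
i=2: L=charlie R=charlie -> agree -> charlie
i=3: L=charlie=BASE, R=alpha -> take RIGHT -> alpha
i=4: L=golf R=golf -> agree -> golf
Index 0 -> CONFLICT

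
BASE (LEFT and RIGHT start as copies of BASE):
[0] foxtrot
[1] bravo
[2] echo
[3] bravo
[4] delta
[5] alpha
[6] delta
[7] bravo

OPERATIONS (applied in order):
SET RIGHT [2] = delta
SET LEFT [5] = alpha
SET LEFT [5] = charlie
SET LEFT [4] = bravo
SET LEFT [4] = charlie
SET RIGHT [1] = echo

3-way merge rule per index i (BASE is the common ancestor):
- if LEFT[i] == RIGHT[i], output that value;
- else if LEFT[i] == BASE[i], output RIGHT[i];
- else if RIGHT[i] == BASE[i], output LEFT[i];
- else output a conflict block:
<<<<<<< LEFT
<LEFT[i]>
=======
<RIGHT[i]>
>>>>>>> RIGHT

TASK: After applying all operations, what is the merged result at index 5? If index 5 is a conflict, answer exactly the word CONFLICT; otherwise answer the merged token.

Final LEFT:  [foxtrot, bravo, echo, bravo, charlie, charlie, delta, bravo]
Final RIGHT: [foxtrot, echo, delta, bravo, delta, alpha, delta, bravo]
i=0: L=foxtrot R=foxtrot -> agree -> foxtrot
i=1: L=bravo=BASE, R=echo -> take RIGHT -> echo
i=2: L=echo=BASE, R=delta -> take RIGHT -> delta
i=3: L=bravo R=bravo -> agree -> bravo
i=4: L=charlie, R=delta=BASE -> take LEFT -> charlie
i=5: L=charlie, R=alpha=BASE -> take LEFT -> charlie
i=6: L=delta R=delta -> agree -> delta
i=7: L=bravo R=bravo -> agree -> bravo
Index 5 -> charlie

Answer: charlie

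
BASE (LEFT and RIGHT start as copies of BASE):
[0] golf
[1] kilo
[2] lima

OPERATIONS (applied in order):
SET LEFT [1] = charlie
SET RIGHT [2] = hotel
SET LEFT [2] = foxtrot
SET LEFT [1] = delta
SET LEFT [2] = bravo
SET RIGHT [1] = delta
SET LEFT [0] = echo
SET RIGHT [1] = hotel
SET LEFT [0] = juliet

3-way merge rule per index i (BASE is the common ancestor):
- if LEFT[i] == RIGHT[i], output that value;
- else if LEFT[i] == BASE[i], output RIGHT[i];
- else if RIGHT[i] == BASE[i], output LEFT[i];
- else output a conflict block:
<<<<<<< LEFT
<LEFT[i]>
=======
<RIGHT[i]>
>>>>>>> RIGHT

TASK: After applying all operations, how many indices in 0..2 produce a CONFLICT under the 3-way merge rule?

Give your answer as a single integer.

Final LEFT:  [juliet, delta, bravo]
Final RIGHT: [golf, hotel, hotel]
i=0: L=juliet, R=golf=BASE -> take LEFT -> juliet
i=1: BASE=kilo L=delta R=hotel all differ -> CONFLICT
i=2: BASE=lima L=bravo R=hotel all differ -> CONFLICT
Conflict count: 2

Answer: 2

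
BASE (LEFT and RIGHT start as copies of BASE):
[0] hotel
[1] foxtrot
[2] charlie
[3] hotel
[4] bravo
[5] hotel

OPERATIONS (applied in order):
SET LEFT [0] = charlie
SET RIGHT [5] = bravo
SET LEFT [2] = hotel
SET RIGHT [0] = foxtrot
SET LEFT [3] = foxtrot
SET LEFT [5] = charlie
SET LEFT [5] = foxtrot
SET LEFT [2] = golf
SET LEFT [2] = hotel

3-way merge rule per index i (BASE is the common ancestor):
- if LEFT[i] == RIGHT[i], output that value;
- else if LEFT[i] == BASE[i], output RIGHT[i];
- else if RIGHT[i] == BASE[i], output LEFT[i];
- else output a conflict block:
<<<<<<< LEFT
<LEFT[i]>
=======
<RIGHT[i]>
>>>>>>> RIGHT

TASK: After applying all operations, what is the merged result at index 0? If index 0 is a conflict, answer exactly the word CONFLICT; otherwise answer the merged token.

Final LEFT:  [charlie, foxtrot, hotel, foxtrot, bravo, foxtrot]
Final RIGHT: [foxtrot, foxtrot, charlie, hotel, bravo, bravo]
i=0: BASE=hotel L=charlie R=foxtrot all differ -> CONFLICT
i=1: L=foxtrot R=foxtrot -> agree -> foxtrot
i=2: L=hotel, R=charlie=BASE -> take LEFT -> hotel
i=3: L=foxtrot, R=hotel=BASE -> take LEFT -> foxtrot
i=4: L=bravo R=bravo -> agree -> bravo
i=5: BASE=hotel L=foxtrot R=bravo all differ -> CONFLICT
Index 0 -> CONFLICT

Answer: CONFLICT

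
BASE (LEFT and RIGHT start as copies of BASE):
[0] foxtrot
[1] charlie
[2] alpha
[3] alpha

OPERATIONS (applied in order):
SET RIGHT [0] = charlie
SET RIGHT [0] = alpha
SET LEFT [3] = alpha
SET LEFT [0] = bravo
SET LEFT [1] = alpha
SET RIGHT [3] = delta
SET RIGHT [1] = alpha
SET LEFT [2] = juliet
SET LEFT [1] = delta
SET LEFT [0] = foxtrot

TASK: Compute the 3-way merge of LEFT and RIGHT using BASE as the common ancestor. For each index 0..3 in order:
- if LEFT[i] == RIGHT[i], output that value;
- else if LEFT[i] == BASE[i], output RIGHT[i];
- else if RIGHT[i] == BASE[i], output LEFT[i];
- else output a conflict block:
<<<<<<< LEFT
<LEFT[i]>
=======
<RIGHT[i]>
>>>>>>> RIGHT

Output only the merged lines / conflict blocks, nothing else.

Final LEFT:  [foxtrot, delta, juliet, alpha]
Final RIGHT: [alpha, alpha, alpha, delta]
i=0: L=foxtrot=BASE, R=alpha -> take RIGHT -> alpha
i=1: BASE=charlie L=delta R=alpha all differ -> CONFLICT
i=2: L=juliet, R=alpha=BASE -> take LEFT -> juliet
i=3: L=alpha=BASE, R=delta -> take RIGHT -> delta

Answer: alpha
<<<<<<< LEFT
delta
=======
alpha
>>>>>>> RIGHT
juliet
delta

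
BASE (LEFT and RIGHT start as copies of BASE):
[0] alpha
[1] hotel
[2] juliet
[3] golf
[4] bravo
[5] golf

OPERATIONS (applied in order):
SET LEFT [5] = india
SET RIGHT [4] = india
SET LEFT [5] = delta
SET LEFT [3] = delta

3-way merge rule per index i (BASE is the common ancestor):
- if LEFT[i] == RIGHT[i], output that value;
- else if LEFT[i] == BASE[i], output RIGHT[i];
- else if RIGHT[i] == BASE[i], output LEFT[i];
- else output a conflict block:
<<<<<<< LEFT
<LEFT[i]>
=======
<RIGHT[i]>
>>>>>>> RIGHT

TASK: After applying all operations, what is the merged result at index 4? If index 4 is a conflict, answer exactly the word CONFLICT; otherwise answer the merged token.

Answer: india

Derivation:
Final LEFT:  [alpha, hotel, juliet, delta, bravo, delta]
Final RIGHT: [alpha, hotel, juliet, golf, india, golf]
i=0: L=alpha R=alpha -> agree -> alpha
i=1: L=hotel R=hotel -> agree -> hotel
i=2: L=juliet R=juliet -> agree -> juliet
i=3: L=delta, R=golf=BASE -> take LEFT -> delta
i=4: L=bravo=BASE, R=india -> take RIGHT -> india
i=5: L=delta, R=golf=BASE -> take LEFT -> delta
Index 4 -> india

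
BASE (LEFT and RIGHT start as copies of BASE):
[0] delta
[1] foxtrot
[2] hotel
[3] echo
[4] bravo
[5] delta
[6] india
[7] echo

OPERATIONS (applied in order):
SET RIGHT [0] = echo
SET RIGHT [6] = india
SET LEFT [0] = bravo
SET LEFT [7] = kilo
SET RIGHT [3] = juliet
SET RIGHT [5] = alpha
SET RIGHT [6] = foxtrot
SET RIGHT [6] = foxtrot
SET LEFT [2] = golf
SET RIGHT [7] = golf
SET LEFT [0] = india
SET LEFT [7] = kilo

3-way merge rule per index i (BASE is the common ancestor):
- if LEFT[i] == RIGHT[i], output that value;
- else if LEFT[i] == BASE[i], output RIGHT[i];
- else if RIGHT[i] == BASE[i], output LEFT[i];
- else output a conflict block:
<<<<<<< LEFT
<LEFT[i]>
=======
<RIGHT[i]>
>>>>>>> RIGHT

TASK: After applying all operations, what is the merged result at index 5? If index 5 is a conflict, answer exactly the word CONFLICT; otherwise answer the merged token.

Answer: alpha

Derivation:
Final LEFT:  [india, foxtrot, golf, echo, bravo, delta, india, kilo]
Final RIGHT: [echo, foxtrot, hotel, juliet, bravo, alpha, foxtrot, golf]
i=0: BASE=delta L=india R=echo all differ -> CONFLICT
i=1: L=foxtrot R=foxtrot -> agree -> foxtrot
i=2: L=golf, R=hotel=BASE -> take LEFT -> golf
i=3: L=echo=BASE, R=juliet -> take RIGHT -> juliet
i=4: L=bravo R=bravo -> agree -> bravo
i=5: L=delta=BASE, R=alpha -> take RIGHT -> alpha
i=6: L=india=BASE, R=foxtrot -> take RIGHT -> foxtrot
i=7: BASE=echo L=kilo R=golf all differ -> CONFLICT
Index 5 -> alpha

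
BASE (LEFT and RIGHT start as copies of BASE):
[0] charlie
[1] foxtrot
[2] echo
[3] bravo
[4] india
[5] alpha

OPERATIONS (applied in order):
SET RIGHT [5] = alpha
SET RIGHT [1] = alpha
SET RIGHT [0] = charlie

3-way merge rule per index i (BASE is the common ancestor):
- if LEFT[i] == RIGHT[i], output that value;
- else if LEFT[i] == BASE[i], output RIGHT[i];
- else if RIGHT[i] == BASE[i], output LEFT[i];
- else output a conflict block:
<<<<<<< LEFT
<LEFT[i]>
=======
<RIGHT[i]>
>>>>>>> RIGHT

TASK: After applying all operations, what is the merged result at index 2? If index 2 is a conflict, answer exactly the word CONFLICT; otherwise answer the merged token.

Answer: echo

Derivation:
Final LEFT:  [charlie, foxtrot, echo, bravo, india, alpha]
Final RIGHT: [charlie, alpha, echo, bravo, india, alpha]
i=0: L=charlie R=charlie -> agree -> charlie
i=1: L=foxtrot=BASE, R=alpha -> take RIGHT -> alpha
i=2: L=echo R=echo -> agree -> echo
i=3: L=bravo R=bravo -> agree -> bravo
i=4: L=india R=india -> agree -> india
i=5: L=alpha R=alpha -> agree -> alpha
Index 2 -> echo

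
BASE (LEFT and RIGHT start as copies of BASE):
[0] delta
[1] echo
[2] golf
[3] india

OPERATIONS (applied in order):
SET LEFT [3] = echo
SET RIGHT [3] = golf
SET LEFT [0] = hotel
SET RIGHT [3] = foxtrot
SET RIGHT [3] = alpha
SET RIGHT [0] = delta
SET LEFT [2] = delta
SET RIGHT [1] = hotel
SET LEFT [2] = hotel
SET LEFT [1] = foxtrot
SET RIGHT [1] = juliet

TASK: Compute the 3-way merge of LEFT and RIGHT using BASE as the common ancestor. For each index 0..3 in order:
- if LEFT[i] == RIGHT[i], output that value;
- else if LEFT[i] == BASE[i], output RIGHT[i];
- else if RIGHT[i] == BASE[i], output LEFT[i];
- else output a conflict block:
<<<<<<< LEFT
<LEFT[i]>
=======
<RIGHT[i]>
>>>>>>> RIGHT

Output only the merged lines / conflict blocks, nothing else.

Answer: hotel
<<<<<<< LEFT
foxtrot
=======
juliet
>>>>>>> RIGHT
hotel
<<<<<<< LEFT
echo
=======
alpha
>>>>>>> RIGHT

Derivation:
Final LEFT:  [hotel, foxtrot, hotel, echo]
Final RIGHT: [delta, juliet, golf, alpha]
i=0: L=hotel, R=delta=BASE -> take LEFT -> hotel
i=1: BASE=echo L=foxtrot R=juliet all differ -> CONFLICT
i=2: L=hotel, R=golf=BASE -> take LEFT -> hotel
i=3: BASE=india L=echo R=alpha all differ -> CONFLICT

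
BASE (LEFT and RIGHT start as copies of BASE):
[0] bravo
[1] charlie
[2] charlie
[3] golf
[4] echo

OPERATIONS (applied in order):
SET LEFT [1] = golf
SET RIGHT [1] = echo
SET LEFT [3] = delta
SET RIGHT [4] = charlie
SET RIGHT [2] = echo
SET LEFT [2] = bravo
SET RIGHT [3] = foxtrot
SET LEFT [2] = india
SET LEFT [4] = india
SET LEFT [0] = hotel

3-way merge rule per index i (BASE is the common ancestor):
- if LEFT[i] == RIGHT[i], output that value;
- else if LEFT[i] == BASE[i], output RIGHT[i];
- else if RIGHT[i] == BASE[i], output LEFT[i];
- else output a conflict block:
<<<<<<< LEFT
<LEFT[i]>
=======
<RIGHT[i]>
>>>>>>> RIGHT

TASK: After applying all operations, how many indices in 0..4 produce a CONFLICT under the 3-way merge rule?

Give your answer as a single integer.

Answer: 4

Derivation:
Final LEFT:  [hotel, golf, india, delta, india]
Final RIGHT: [bravo, echo, echo, foxtrot, charlie]
i=0: L=hotel, R=bravo=BASE -> take LEFT -> hotel
i=1: BASE=charlie L=golf R=echo all differ -> CONFLICT
i=2: BASE=charlie L=india R=echo all differ -> CONFLICT
i=3: BASE=golf L=delta R=foxtrot all differ -> CONFLICT
i=4: BASE=echo L=india R=charlie all differ -> CONFLICT
Conflict count: 4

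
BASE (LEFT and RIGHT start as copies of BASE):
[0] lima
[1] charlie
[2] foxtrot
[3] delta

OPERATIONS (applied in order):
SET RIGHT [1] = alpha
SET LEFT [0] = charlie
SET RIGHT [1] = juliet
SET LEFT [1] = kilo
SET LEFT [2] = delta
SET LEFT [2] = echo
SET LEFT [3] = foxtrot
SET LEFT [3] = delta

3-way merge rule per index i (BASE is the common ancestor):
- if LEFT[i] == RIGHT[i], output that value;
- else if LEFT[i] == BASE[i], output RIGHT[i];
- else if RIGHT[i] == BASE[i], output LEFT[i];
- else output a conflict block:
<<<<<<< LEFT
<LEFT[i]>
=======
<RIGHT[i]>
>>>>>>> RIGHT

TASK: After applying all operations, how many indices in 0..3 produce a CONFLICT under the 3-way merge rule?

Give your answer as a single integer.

Answer: 1

Derivation:
Final LEFT:  [charlie, kilo, echo, delta]
Final RIGHT: [lima, juliet, foxtrot, delta]
i=0: L=charlie, R=lima=BASE -> take LEFT -> charlie
i=1: BASE=charlie L=kilo R=juliet all differ -> CONFLICT
i=2: L=echo, R=foxtrot=BASE -> take LEFT -> echo
i=3: L=delta R=delta -> agree -> delta
Conflict count: 1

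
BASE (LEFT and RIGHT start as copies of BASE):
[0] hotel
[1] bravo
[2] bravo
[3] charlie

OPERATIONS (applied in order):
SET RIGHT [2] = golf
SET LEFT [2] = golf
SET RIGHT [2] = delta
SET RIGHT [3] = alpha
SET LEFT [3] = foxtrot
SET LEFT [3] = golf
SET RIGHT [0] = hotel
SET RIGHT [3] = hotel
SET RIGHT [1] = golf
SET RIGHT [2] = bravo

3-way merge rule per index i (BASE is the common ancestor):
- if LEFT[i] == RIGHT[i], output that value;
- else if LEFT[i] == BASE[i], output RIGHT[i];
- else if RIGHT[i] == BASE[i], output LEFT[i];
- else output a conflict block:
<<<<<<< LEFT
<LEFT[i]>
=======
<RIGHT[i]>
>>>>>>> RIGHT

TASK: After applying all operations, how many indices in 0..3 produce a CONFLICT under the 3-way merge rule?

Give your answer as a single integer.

Answer: 1

Derivation:
Final LEFT:  [hotel, bravo, golf, golf]
Final RIGHT: [hotel, golf, bravo, hotel]
i=0: L=hotel R=hotel -> agree -> hotel
i=1: L=bravo=BASE, R=golf -> take RIGHT -> golf
i=2: L=golf, R=bravo=BASE -> take LEFT -> golf
i=3: BASE=charlie L=golf R=hotel all differ -> CONFLICT
Conflict count: 1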